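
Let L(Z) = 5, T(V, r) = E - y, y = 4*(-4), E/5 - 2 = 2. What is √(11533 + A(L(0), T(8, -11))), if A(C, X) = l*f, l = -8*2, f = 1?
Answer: √11517 ≈ 107.32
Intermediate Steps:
E = 20 (E = 10 + 5*2 = 10 + 10 = 20)
y = -16
l = -16
T(V, r) = 36 (T(V, r) = 20 - 1*(-16) = 20 + 16 = 36)
A(C, X) = -16 (A(C, X) = -16*1 = -16)
√(11533 + A(L(0), T(8, -11))) = √(11533 - 16) = √11517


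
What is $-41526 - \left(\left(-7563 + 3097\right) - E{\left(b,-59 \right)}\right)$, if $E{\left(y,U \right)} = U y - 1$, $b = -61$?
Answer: $-33462$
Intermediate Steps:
$E{\left(y,U \right)} = -1 + U y$
$-41526 - \left(\left(-7563 + 3097\right) - E{\left(b,-59 \right)}\right) = -41526 - \left(\left(-7563 + 3097\right) - \left(-1 - -3599\right)\right) = -41526 - \left(-4466 - \left(-1 + 3599\right)\right) = -41526 - \left(-4466 - 3598\right) = -41526 - -8064 = -41526 + 8064 = -33462$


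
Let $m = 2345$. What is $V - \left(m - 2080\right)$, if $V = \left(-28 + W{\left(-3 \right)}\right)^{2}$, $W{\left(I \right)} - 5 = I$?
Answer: $411$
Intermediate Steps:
$W{\left(I \right)} = 5 + I$
$V = 676$ ($V = \left(-28 + \left(5 - 3\right)\right)^{2} = \left(-28 + 2\right)^{2} = \left(-26\right)^{2} = 676$)
$V - \left(m - 2080\right) = 676 - \left(2345 - 2080\right) = 676 - 265 = 411$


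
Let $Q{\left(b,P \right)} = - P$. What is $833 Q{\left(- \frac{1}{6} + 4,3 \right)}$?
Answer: $-2499$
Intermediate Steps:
$833 Q{\left(- \frac{1}{6} + 4,3 \right)} = 833 \left(\left(-1\right) 3\right) = 833 \left(-3\right) = -2499$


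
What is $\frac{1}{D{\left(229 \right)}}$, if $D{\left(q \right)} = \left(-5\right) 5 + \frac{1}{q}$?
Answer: $- \frac{229}{5724} \approx -0.040007$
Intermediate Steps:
$D{\left(q \right)} = -25 + \frac{1}{q}$
$\frac{1}{D{\left(229 \right)}} = \frac{1}{-25 + \frac{1}{229}} = \frac{1}{- \frac{5724}{229}} = - \frac{229}{5724}$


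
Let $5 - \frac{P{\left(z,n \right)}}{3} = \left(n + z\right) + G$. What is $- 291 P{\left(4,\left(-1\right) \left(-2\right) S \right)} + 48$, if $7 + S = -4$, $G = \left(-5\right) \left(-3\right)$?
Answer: $-6936$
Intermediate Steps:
$G = 15$
$S = -11$ ($S = -7 - 4 = -11$)
$P{\left(z,n \right)} = -30 - 3 n - 3 z$ ($P{\left(z,n \right)} = 15 - 3 \left(\left(n + z\right) + 15\right) = 15 - 3 \left(15 + n + z\right) = 15 - \left(45 + 3 n + 3 z\right) = -30 - 3 n - 3 z$)
$- 291 P{\left(4,\left(-1\right) \left(-2\right) S \right)} + 48 = - 291 \left(-30 - 3 \left(-1\right) \left(-2\right) \left(-11\right) - 12\right) + 48 = - 291 \left(-30 - 3 \cdot 2 \left(-11\right) - 12\right) + 48 = - 291 \left(-30 - -66 - 12\right) + 48 = - 291 \left(-30 + 66 - 12\right) + 48 = \left(-291\right) 24 + 48 = -6984 + 48 = -6936$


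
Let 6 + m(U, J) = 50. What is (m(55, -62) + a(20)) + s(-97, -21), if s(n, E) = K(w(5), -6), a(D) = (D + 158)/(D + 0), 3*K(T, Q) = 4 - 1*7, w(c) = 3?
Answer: 519/10 ≈ 51.900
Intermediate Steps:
K(T, Q) = -1 (K(T, Q) = (4 - 1*7)/3 = (4 - 7)/3 = (⅓)*(-3) = -1)
m(U, J) = 44 (m(U, J) = -6 + 50 = 44)
a(D) = (158 + D)/D
s(n, E) = -1
(m(55, -62) + a(20)) + s(-97, -21) = (44 + (158 + 20)/20) - 1 = (44 + (1/20)*178) - 1 = (44 + 89/10) - 1 = 529/10 - 1 = 519/10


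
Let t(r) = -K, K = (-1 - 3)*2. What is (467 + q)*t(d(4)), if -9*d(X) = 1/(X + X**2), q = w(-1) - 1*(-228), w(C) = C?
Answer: 5552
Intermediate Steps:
K = -8 (K = -4*2 = -8)
q = 227 (q = -1 - 1*(-228) = -1 + 228 = 227)
d(X) = -1/(9*(X + X**2))
t(r) = 8 (t(r) = -1*(-8) = 8)
(467 + q)*t(d(4)) = (467 + 227)*8 = 694*8 = 5552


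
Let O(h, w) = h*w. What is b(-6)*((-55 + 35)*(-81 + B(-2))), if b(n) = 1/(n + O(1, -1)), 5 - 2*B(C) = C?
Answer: -1550/7 ≈ -221.43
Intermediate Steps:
B(C) = 5/2 - C/2
b(n) = 1/(-1 + n) (b(n) = 1/(n + 1*(-1)) = 1/(n - 1) = 1/(-1 + n))
b(-6)*((-55 + 35)*(-81 + B(-2))) = ((-55 + 35)*(-81 + (5/2 - ½*(-2))))/(-1 - 6) = (-20*(-81 + (5/2 + 1)))/(-7) = -(-20)*(-81 + 7/2)/7 = -(-20)*(-155)/(7*2) = -⅐*1550 = -1550/7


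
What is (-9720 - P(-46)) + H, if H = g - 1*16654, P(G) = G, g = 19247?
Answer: -7081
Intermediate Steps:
H = 2593 (H = 19247 - 1*16654 = 19247 - 16654 = 2593)
(-9720 - P(-46)) + H = (-9720 - 1*(-46)) + 2593 = (-9720 + 46) + 2593 = -9674 + 2593 = -7081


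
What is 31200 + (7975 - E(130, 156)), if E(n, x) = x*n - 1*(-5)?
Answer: 18890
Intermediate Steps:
E(n, x) = 5 + n*x (E(n, x) = n*x + 5 = 5 + n*x)
31200 + (7975 - E(130, 156)) = 31200 + (7975 - (5 + 130*156)) = 31200 + (7975 - (5 + 20280)) = 31200 + (7975 - 1*20285) = 31200 + (7975 - 20285) = 31200 - 12310 = 18890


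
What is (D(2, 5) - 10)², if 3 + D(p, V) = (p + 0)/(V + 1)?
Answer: 1444/9 ≈ 160.44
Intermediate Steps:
D(p, V) = -3 + p/(1 + V) (D(p, V) = -3 + (p + 0)/(V + 1) = -3 + p/(1 + V))
(D(2, 5) - 10)² = ((-3 + 2 - 3*5)/(1 + 5) - 10)² = ((-3 + 2 - 15)/6 - 10)² = ((⅙)*(-16) - 10)² = (-8/3 - 10)² = (-38/3)² = 1444/9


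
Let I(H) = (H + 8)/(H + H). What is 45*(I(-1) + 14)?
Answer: 945/2 ≈ 472.50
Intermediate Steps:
I(H) = (8 + H)/(2*H) (I(H) = (8 + H)/((2*H)) = (8 + H)*(1/(2*H)) = (8 + H)/(2*H))
45*(I(-1) + 14) = 45*((1/2)*(8 - 1)/(-1) + 14) = 45*((1/2)*(-1)*7 + 14) = 45*(-7/2 + 14) = 45*(21/2) = 945/2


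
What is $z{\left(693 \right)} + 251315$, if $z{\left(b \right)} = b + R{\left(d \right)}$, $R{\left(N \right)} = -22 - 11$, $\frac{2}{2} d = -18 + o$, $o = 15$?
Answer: $251975$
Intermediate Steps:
$d = -3$ ($d = -18 + 15 = -3$)
$R{\left(N \right)} = -33$ ($R{\left(N \right)} = -22 - 11 = -33$)
$z{\left(b \right)} = -33 + b$ ($z{\left(b \right)} = b - 33 = -33 + b$)
$z{\left(693 \right)} + 251315 = \left(-33 + 693\right) + 251315 = 660 + 251315 = 251975$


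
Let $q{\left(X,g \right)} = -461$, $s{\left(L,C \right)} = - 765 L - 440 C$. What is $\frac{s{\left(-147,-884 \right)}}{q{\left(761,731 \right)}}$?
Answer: $- \frac{501415}{461} \approx -1087.7$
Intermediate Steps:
$\frac{s{\left(-147,-884 \right)}}{q{\left(761,731 \right)}} = \frac{\left(-765\right) \left(-147\right) - -388960}{-461} = \left(112455 + 388960\right) \left(- \frac{1}{461}\right) = 501415 \left(- \frac{1}{461}\right) = - \frac{501415}{461}$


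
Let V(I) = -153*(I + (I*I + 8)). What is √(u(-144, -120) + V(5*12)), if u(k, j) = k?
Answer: 6*I*√15593 ≈ 749.23*I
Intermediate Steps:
V(I) = -1224 - 153*I - 153*I² (V(I) = -153*(I + (I² + 8)) = -153*(I + (8 + I²)) = -153*(8 + I + I²) = -1224 - 153*I - 153*I²)
√(u(-144, -120) + V(5*12)) = √(-144 + (-1224 - 765*12 - 153*(5*12)²)) = √(-144 + (-1224 - 153*60 - 153*60²)) = √(-144 + (-1224 - 9180 - 153*3600)) = √(-144 + (-1224 - 9180 - 550800)) = √(-144 - 561204) = √(-561348) = 6*I*√15593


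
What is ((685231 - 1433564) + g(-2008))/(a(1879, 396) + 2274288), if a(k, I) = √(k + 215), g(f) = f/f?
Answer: -283653747936/862064317475 + 124722*√2094/862064317475 ≈ -0.32903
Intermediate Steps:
g(f) = 1
a(k, I) = √(215 + k)
((685231 - 1433564) + g(-2008))/(a(1879, 396) + 2274288) = ((685231 - 1433564) + 1)/(√(215 + 1879) + 2274288) = (-748333 + 1)/(√2094 + 2274288) = -748332/(2274288 + √2094)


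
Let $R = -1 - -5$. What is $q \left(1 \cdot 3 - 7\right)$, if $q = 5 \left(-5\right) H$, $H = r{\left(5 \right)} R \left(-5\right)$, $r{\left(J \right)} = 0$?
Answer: $0$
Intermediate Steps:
$R = 4$ ($R = -1 + 5 = 4$)
$H = 0$ ($H = 0 \cdot 4 \left(-5\right) = 0 \left(-5\right) = 0$)
$q = 0$ ($q = 5 \left(-5\right) 0 = \left(-25\right) 0 = 0$)
$q \left(1 \cdot 3 - 7\right) = 0 \left(1 \cdot 3 - 7\right) = 0 \left(3 - 7\right) = 0 \left(-4\right) = 0$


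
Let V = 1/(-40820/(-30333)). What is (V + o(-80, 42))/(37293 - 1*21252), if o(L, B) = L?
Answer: -3235267/654793620 ≈ -0.0049409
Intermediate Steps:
V = 30333/40820 (V = 1/(-40820*(-1/30333)) = 1/(40820/30333) = 30333/40820 ≈ 0.74309)
(V + o(-80, 42))/(37293 - 1*21252) = (30333/40820 - 80)/(37293 - 1*21252) = -3235267/(40820*(37293 - 21252)) = -3235267/40820/16041 = -3235267/40820*1/16041 = -3235267/654793620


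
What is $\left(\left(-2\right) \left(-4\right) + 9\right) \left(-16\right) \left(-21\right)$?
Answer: $5712$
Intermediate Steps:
$\left(\left(-2\right) \left(-4\right) + 9\right) \left(-16\right) \left(-21\right) = \left(8 + 9\right) \left(-16\right) \left(-21\right) = 17 \left(-16\right) \left(-21\right) = \left(-272\right) \left(-21\right) = 5712$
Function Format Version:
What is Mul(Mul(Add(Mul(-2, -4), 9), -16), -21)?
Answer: 5712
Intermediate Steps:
Mul(Mul(Add(Mul(-2, -4), 9), -16), -21) = Mul(Mul(Add(8, 9), -16), -21) = Mul(Mul(17, -16), -21) = Mul(-272, -21) = 5712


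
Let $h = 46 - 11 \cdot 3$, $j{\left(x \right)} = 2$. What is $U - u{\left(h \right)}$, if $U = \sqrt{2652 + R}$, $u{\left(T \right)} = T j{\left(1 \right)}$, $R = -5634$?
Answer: $-26 + i \sqrt{2982} \approx -26.0 + 54.608 i$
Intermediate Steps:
$h = 13$ ($h = 46 - 33 = 13$)
$u{\left(T \right)} = 2 T$ ($u{\left(T \right)} = T 2 = 2 T$)
$U = i \sqrt{2982}$ ($U = \sqrt{2652 - 5634} = \sqrt{-2982} = i \sqrt{2982} \approx 54.608 i$)
$U - u{\left(h \right)} = i \sqrt{2982} - 2 \cdot 13 = i \sqrt{2982} - 26 = -26 + i \sqrt{2982}$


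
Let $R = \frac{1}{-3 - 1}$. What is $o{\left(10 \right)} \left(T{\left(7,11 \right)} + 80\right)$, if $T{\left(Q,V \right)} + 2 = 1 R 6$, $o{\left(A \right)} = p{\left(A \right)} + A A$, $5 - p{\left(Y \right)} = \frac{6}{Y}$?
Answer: $\frac{39933}{5} \approx 7986.6$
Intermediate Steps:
$R = - \frac{1}{4}$ ($R = \frac{1}{-4} = - \frac{1}{4} \approx -0.25$)
$p{\left(Y \right)} = 5 - \frac{6}{Y}$
$o{\left(A \right)} = 5 + A^{2} - \frac{6}{A}$ ($o{\left(A \right)} = \left(5 - \frac{6}{A}\right) + A A = \left(5 - \frac{6}{A}\right) + A^{2} = 5 + A^{2} - \frac{6}{A}$)
$T{\left(Q,V \right)} = - \frac{7}{2}$ ($T{\left(Q,V \right)} = -2 + 1 \left(- \frac{1}{4}\right) 6 = -2 - \frac{3}{2} = - \frac{7}{2}$)
$o{\left(10 \right)} \left(T{\left(7,11 \right)} + 80\right) = \left(5 + 10^{2} - \frac{6}{10}\right) \left(- \frac{7}{2} + 80\right) = \left(5 + 100 - \frac{3}{5}\right) \frac{153}{2} = \frac{522}{5} \cdot \frac{153}{2} = \frac{39933}{5}$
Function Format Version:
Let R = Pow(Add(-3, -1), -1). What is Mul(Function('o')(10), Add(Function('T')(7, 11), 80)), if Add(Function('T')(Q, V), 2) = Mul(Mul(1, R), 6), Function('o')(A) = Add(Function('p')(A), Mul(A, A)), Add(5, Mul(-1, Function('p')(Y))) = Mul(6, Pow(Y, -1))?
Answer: Rational(39933, 5) ≈ 7986.6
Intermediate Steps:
R = Rational(-1, 4) (R = Pow(-4, -1) = Rational(-1, 4) ≈ -0.25000)
Function('p')(Y) = Add(5, Mul(-6, Pow(Y, -1))) (Function('p')(Y) = Add(5, Mul(-1, Mul(6, Pow(Y, -1)))) = Add(5, Mul(-6, Pow(Y, -1))))
Function('o')(A) = Add(5, Pow(A, 2), Mul(-6, Pow(A, -1))) (Function('o')(A) = Add(Add(5, Mul(-6, Pow(A, -1))), Mul(A, A)) = Add(Add(5, Mul(-6, Pow(A, -1))), Pow(A, 2)) = Add(5, Pow(A, 2), Mul(-6, Pow(A, -1))))
Function('T')(Q, V) = Rational(-7, 2) (Function('T')(Q, V) = Add(-2, Mul(Mul(1, Rational(-1, 4)), 6)) = Add(-2, Mul(Rational(-1, 4), 6)) = Add(-2, Rational(-3, 2)) = Rational(-7, 2))
Mul(Function('o')(10), Add(Function('T')(7, 11), 80)) = Mul(Add(5, Pow(10, 2), Mul(-6, Pow(10, -1))), Add(Rational(-7, 2), 80)) = Mul(Add(5, 100, Mul(-6, Rational(1, 10))), Rational(153, 2)) = Mul(Add(5, 100, Rational(-3, 5)), Rational(153, 2)) = Mul(Rational(522, 5), Rational(153, 2)) = Rational(39933, 5)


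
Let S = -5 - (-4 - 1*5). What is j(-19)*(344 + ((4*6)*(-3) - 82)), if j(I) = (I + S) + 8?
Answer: -1330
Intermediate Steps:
S = 4 (S = -5 - (-4 - 5) = -5 - 1*(-9) = -5 + 9 = 4)
j(I) = 12 + I (j(I) = (I + 4) + 8 = (4 + I) + 8 = 12 + I)
j(-19)*(344 + ((4*6)*(-3) - 82)) = (12 - 19)*(344 + ((4*6)*(-3) - 82)) = -7*(344 + (24*(-3) - 82)) = -7*(344 + (-72 - 82)) = -7*(344 - 154) = -7*190 = -1330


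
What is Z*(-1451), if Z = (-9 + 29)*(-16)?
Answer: 464320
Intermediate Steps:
Z = -320 (Z = 20*(-16) = -320)
Z*(-1451) = -320*(-1451) = 464320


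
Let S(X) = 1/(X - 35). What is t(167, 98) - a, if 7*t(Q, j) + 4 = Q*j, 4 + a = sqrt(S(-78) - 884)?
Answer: 16390/7 - I*sqrt(11287909)/113 ≈ 2341.4 - 29.732*I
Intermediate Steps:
S(X) = 1/(-35 + X)
a = -4 + I*sqrt(11287909)/113 (a = -4 + sqrt(1/(-35 - 78) - 884) = -4 + sqrt(1/(-113) - 884) = -4 + sqrt(-1/113 - 884) = -4 + sqrt(-99893/113) = -4 + I*sqrt(11287909)/113 ≈ -4.0 + 29.732*I)
t(Q, j) = -4/7 + Q*j/7 (t(Q, j) = -4/7 + (Q*j)/7 = -4/7 + Q*j/7)
t(167, 98) - a = (-4/7 + (1/7)*167*98) - (-4 + I*sqrt(11287909)/113) = (-4/7 + 2338) + (4 - I*sqrt(11287909)/113) = 16362/7 + (4 - I*sqrt(11287909)/113) = 16390/7 - I*sqrt(11287909)/113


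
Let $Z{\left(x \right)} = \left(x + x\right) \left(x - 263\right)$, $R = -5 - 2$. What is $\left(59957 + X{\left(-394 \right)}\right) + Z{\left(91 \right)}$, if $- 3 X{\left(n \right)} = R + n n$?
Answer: $-23090$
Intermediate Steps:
$R = -7$
$Z{\left(x \right)} = 2 x \left(-263 + x\right)$
$X{\left(n \right)} = \frac{7}{3} - \frac{n^{2}}{3}$ ($X{\left(n \right)} = - \frac{-7 + n n}{3} = - \frac{-7 + n^{2}}{3} = \frac{7}{3} - \frac{n^{2}}{3}$)
$\left(59957 + X{\left(-394 \right)}\right) + Z{\left(91 \right)} = \left(59957 + \left(\frac{7}{3} - \frac{\left(-394\right)^{2}}{3}\right)\right) + 2 \cdot 91 \left(-263 + 91\right) = \left(59957 + \left(\frac{7}{3} - \frac{155236}{3}\right)\right) + 2 \cdot 91 \left(-172\right) = \left(59957 + \left(\frac{7}{3} - \frac{155236}{3}\right)\right) - 31304 = \left(59957 - 51743\right) - 31304 = 8214 - 31304 = -23090$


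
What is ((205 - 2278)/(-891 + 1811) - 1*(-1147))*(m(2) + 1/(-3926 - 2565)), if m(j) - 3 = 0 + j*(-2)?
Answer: -1709290041/1492930 ≈ -1144.9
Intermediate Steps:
m(j) = 3 - 2*j (m(j) = 3 + (0 + j*(-2)) = 3 + (0 - 2*j) = 3 - 2*j)
((205 - 2278)/(-891 + 1811) - 1*(-1147))*(m(2) + 1/(-3926 - 2565)) = ((205 - 2278)/(-891 + 1811) - 1*(-1147))*((3 - 2*2) + 1/(-3926 - 2565)) = (-2073/920 + 1147)*((3 - 4) + 1/(-6491)) = (-2073*1/920 + 1147)*(-1 - 1/6491) = (-2073/920 + 1147)*(-6492/6491) = (1053167/920)*(-6492/6491) = -1709290041/1492930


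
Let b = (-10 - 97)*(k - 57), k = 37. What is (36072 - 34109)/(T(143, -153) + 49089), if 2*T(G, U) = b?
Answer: 1963/50159 ≈ 0.039136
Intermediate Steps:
b = 2140 (b = (-10 - 97)*(37 - 57) = -107*(-20) = 2140)
T(G, U) = 1070 (T(G, U) = (½)*2140 = 1070)
(36072 - 34109)/(T(143, -153) + 49089) = (36072 - 34109)/(1070 + 49089) = 1963/50159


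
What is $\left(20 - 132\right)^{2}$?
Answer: $12544$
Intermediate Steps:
$\left(20 - 132\right)^{2} = \left(-112\right)^{2} = 12544$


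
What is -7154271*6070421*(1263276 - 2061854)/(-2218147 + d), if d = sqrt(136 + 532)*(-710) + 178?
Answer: -1083424527627600403166922/69282390791 + 693635857503505491960*sqrt(167)/69282390791 ≈ -1.5508e+13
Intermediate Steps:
d = 178 - 1420*sqrt(167) (d = sqrt(668)*(-710) + 178 = (2*sqrt(167))*(-710) + 178 = -1420*sqrt(167) + 178 = 178 - 1420*sqrt(167) ≈ -18172.)
-7154271*6070421*(1263276 - 2061854)/(-2218147 + d) = -7154271*6070421*(1263276 - 2061854)/(-2218147 + (178 - 1420*sqrt(167))) = -7154271*(-4847704661338/(-2217969 - 1420*sqrt(167))) = -7154271*6070421/(2217969/798578 + 710*sqrt(167)/399289) = -7154271/(2217969/4847704661338 + 710*sqrt(167)/2423852330669)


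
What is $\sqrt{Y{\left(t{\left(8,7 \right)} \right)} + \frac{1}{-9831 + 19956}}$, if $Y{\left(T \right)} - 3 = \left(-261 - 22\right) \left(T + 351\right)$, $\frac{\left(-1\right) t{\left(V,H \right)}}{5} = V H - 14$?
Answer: $\frac{i \sqrt{2019937495}}{225} \approx 199.75 i$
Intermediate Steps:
$t{\left(V,H \right)} = 70 - 5 H V$ ($t{\left(V,H \right)} = - 5 \left(V H - 14\right) = - 5 \left(H V - 14\right) = - 5 \left(-14 + H V\right) = 70 - 5 H V$)
$Y{\left(T \right)} = -99330 - 283 T$ ($Y{\left(T \right)} = 3 + \left(-261 - 22\right) \left(T + 351\right) = 3 - 283 \left(351 + T\right) = 3 - \left(99333 + 283 T\right) = -99330 - 283 T$)
$\sqrt{Y{\left(t{\left(8,7 \right)} \right)} + \frac{1}{-9831 + 19956}} = \sqrt{\left(-99330 - 283 \left(70 - 35 \cdot 8\right)\right) + \frac{1}{-9831 + 19956}} = \sqrt{\left(-99330 - 283 \left(70 - 280\right)\right) + \frac{1}{10125}} = \sqrt{\left(-99330 - -59430\right) + \frac{1}{10125}} = \sqrt{\left(-99330 + 59430\right) + \frac{1}{10125}} = \sqrt{-39900 + \frac{1}{10125}} = \sqrt{- \frac{403987499}{10125}} = \frac{i \sqrt{2019937495}}{225}$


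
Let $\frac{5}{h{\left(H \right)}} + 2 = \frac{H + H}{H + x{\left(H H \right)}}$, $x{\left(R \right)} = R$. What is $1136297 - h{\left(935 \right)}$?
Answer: $\frac{212488007}{187} \approx 1.1363 \cdot 10^{6}$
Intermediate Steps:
$h{\left(H \right)} = \frac{5}{-2 + \frac{2 H}{H + H^{2}}}$ ($h{\left(H \right)} = \frac{5}{-2 + \frac{H + H}{H + H H}} = \frac{5}{-2 + \frac{2 H}{H + H^{2}}}$)
$1136297 - h{\left(935 \right)} = 1136297 - \frac{5 \left(-1 - 935\right)}{2 \cdot 935} = 1136297 - \frac{5}{2} \cdot \frac{1}{935} \left(-1 - 935\right) = 1136297 - \frac{5}{2} \cdot \frac{1}{935} \left(-936\right) = 1136297 - - \frac{468}{187} = 1136297 + \frac{468}{187} = \frac{212488007}{187}$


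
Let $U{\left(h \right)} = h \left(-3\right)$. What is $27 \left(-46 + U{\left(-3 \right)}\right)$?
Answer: $-999$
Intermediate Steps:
$U{\left(h \right)} = - 3 h$
$27 \left(-46 + U{\left(-3 \right)}\right) = 27 \left(-46 - -9\right) = 27 \left(-46 + 9\right) = 27 \left(-37\right) = -999$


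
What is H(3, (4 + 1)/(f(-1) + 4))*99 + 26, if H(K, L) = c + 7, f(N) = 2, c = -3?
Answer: 422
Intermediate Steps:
H(K, L) = 4 (H(K, L) = -3 + 7 = 4)
H(3, (4 + 1)/(f(-1) + 4))*99 + 26 = 4*99 + 26 = 396 + 26 = 422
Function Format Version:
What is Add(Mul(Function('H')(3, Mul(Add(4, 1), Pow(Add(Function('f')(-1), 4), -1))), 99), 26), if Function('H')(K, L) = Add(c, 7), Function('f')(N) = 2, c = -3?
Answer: 422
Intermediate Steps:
Function('H')(K, L) = 4 (Function('H')(K, L) = Add(-3, 7) = 4)
Add(Mul(Function('H')(3, Mul(Add(4, 1), Pow(Add(Function('f')(-1), 4), -1))), 99), 26) = Add(Mul(4, 99), 26) = Add(396, 26) = 422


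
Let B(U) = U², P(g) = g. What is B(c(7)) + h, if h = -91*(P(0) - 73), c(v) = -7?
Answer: 6692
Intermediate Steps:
h = 6643 (h = -91*(0 - 73) = -91*(-73) = 6643)
B(c(7)) + h = (-7)² + 6643 = 49 + 6643 = 6692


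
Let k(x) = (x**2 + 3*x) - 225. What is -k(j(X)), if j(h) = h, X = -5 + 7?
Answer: 215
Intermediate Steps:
X = 2
k(x) = -225 + x**2 + 3*x
-k(j(X)) = -(-225 + 2**2 + 3*2) = -(-225 + 4 + 6) = -1*(-215) = 215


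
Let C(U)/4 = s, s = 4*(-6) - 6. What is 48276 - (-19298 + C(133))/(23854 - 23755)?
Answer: 4798742/99 ≈ 48472.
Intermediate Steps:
s = -30 (s = -24 - 6 = -30)
C(U) = -120 (C(U) = 4*(-30) = -120)
48276 - (-19298 + C(133))/(23854 - 23755) = 48276 - (-19298 - 120)/(23854 - 23755) = 48276 - (-19418)/99 = 48276 - 1*(-19418/99) = 48276 + 19418/99 = 4798742/99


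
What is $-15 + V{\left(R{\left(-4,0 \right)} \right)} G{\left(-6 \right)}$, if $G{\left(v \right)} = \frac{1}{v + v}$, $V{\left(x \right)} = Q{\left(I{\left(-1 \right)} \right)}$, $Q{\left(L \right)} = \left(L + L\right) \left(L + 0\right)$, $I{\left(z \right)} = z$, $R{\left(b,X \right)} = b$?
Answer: $- \frac{91}{6} \approx -15.167$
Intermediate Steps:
$Q{\left(L \right)} = 2 L^{2}$ ($Q{\left(L \right)} = 2 L L = 2 L^{2}$)
$V{\left(x \right)} = 2$ ($V{\left(x \right)} = 2 \left(-1\right)^{2} = 2 \cdot 1 = 2$)
$G{\left(v \right)} = \frac{1}{2 v}$
$-15 + V{\left(R{\left(-4,0 \right)} \right)} G{\left(-6 \right)} = -15 + 2 \frac{1}{2 \left(-6\right)} = -15 + 2 \cdot \frac{1}{2} \left(- \frac{1}{6}\right) = -15 + 2 \left(- \frac{1}{12}\right) = -15 - \frac{1}{6} = - \frac{91}{6}$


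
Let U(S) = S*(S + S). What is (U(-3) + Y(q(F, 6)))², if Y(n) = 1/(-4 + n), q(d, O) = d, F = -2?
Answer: 11449/36 ≈ 318.03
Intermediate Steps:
U(S) = 2*S² (U(S) = S*(2*S) = 2*S²)
(U(-3) + Y(q(F, 6)))² = (2*(-3)² + 1/(-4 - 2))² = (2*9 + 1/(-6))² = (18 - ⅙)² = (107/6)² = 11449/36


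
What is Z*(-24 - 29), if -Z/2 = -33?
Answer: -3498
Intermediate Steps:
Z = 66 (Z = -2*(-33) = 66)
Z*(-24 - 29) = 66*(-24 - 29) = 66*(-53) = -3498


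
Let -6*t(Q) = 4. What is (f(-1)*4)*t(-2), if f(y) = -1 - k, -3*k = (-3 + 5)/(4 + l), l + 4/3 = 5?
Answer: 56/23 ≈ 2.4348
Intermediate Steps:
l = 11/3 (l = -4/3 + 5 = 11/3 ≈ 3.6667)
k = -2/23 (k = -(-3 + 5)/(3*(4 + 11/3)) = -2/(3*23/3) = -2*3/(3*23) = -1/3*6/23 = -2/23 ≈ -0.086957)
t(Q) = -2/3 (t(Q) = -1/6*4 = -2/3)
f(y) = -21/23 (f(y) = -1 - 1*(-2/23) = -1 + 2/23 = -21/23)
(f(-1)*4)*t(-2) = -21/23*4*(-2/3) = -84/23*(-2/3) = 56/23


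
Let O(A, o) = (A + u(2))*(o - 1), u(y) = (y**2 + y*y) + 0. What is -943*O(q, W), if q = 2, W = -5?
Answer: 56580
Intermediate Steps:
u(y) = 2*y**2 (u(y) = (y**2 + y**2) + 0 = 2*y**2 + 0 = 2*y**2)
O(A, o) = (-1 + o)*(8 + A) (O(A, o) = (A + 2*2**2)*(o - 1) = (A + 2*4)*(-1 + o) = (A + 8)*(-1 + o) = (8 + A)*(-1 + o) = (-1 + o)*(8 + A))
-943*O(q, W) = -943*(-8 - 1*2 + 8*(-5) + 2*(-5)) = -943*(-8 - 2 - 40 - 10) = -943*(-60) = 56580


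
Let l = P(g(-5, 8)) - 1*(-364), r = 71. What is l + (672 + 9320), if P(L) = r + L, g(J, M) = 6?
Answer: 10433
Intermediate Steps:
P(L) = 71 + L
l = 441 (l = (71 + 6) - 1*(-364) = 77 + 364 = 441)
l + (672 + 9320) = 441 + (672 + 9320) = 441 + 9992 = 10433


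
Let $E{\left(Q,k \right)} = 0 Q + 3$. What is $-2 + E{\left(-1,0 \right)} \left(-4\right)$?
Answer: $-14$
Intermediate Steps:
$E{\left(Q,k \right)} = 3$ ($E{\left(Q,k \right)} = 0 + 3 = 3$)
$-2 + E{\left(-1,0 \right)} \left(-4\right) = -2 + 3 \left(-4\right) = -2 - 12 = -14$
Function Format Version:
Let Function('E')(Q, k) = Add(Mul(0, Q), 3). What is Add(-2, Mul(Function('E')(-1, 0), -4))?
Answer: -14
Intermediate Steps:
Function('E')(Q, k) = 3 (Function('E')(Q, k) = Add(0, 3) = 3)
Add(-2, Mul(Function('E')(-1, 0), -4)) = Add(-2, Mul(3, -4)) = Add(-2, -12) = -14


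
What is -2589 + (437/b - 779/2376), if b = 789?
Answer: -1617693805/624888 ≈ -2588.8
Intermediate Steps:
-2589 + (437/b - 779/2376) = -2589 + (437/789 - 779/2376) = -2589 + 141227/624888 = -1617693805/624888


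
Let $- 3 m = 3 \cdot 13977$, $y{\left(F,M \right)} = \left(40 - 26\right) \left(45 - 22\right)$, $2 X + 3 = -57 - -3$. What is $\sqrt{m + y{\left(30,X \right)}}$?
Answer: $i \sqrt{13655} \approx 116.85 i$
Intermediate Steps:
$X = - \frac{57}{2}$ ($X = - \frac{3}{2} + \frac{-57 - -3}{2} = - \frac{3}{2} + \frac{-57 + 3}{2} = - \frac{3}{2} + \frac{1}{2} \left(-54\right) = - \frac{3}{2} - 27 = - \frac{57}{2} \approx -28.5$)
$y{\left(F,M \right)} = 322$ ($y{\left(F,M \right)} = 14 \cdot 23 = 322$)
$m = -13977$ ($m = - \frac{3 \cdot 13977}{3} = \left(- \frac{1}{3}\right) 41931 = -13977$)
$\sqrt{m + y{\left(30,X \right)}} = \sqrt{-13977 + 322} = \sqrt{-13655} = i \sqrt{13655}$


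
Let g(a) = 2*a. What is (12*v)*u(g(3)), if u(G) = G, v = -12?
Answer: -864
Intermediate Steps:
(12*v)*u(g(3)) = (12*(-12))*(2*3) = -144*6 = -864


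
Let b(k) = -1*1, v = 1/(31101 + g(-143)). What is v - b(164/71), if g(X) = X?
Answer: 30959/30958 ≈ 1.0000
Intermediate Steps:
v = 1/30958 (v = 1/(31101 - 143) = 1/30958 ≈ 3.2302e-5)
b(k) = -1
v - b(164/71) = 1/30958 - 1*(-1) = 1/30958 + 1 = 30959/30958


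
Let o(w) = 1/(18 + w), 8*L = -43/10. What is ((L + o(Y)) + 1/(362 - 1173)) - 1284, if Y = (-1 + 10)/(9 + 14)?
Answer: -35251697039/27444240 ≈ -1284.5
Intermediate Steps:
L = -43/80 (L = (-43/10)/8 = (-43*⅒)/8 = (⅛)*(-43/10) = -43/80 ≈ -0.53750)
Y = 9/23 ≈ 0.39130
((L + o(Y)) + 1/(362 - 1173)) - 1284 = ((-43/80 + 1/(18 + 9/23)) + 1/(362 - 1173)) - 1284 = ((-43/80 + 1/(423/23)) + 1/(-811)) - 1284 = ((-43/80 + 23/423) - 1/811) - 1284 = (-16349/33840 - 1/811) - 1284 = -13292879/27444240 - 1284 = -35251697039/27444240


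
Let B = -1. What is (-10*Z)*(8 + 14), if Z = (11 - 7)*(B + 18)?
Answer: -14960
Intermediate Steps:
Z = 68 (Z = (11 - 7)*(-1 + 18) = 4*17 = 68)
(-10*Z)*(8 + 14) = (-10*68)*(8 + 14) = -680*22 = -14960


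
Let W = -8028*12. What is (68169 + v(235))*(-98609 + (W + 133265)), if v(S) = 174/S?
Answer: -197621350704/47 ≈ -4.2047e+9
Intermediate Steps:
W = -96336
(68169 + v(235))*(-98609 + (W + 133265)) = (68169 + 174/235)*(-98609 + (-96336 + 133265)) = (68169 + 174*(1/235))*(-98609 + 36929) = (68169 + 174/235)*(-61680) = (16019889/235)*(-61680) = -197621350704/47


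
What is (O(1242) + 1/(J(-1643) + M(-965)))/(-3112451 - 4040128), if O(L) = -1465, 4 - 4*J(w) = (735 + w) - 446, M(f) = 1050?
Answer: 4071233/19877017041 ≈ 0.00020482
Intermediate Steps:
J(w) = -285/4 - w/4 (J(w) = 1 - ((735 + w) - 446)/4 = 1 - (289 + w)/4 = 1 + (-289/4 - w/4) = -285/4 - w/4)
(O(1242) + 1/(J(-1643) + M(-965)))/(-3112451 - 4040128) = (-1465 + 1/((-285/4 - ¼*(-1643)) + 1050))/(-3112451 - 4040128) = (-1465 + 1/((-285/4 + 1643/4) + 1050))/(-7152579) = (-1465 + 1/(679/2 + 1050))*(-1/7152579) = (-1465 + 1/(2779/2))*(-1/7152579) = (-1465 + 2/2779)*(-1/7152579) = -4071233/2779*(-1/7152579) = 4071233/19877017041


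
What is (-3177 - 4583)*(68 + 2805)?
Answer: -22294480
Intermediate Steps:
(-3177 - 4583)*(68 + 2805) = -7760*2873 = -22294480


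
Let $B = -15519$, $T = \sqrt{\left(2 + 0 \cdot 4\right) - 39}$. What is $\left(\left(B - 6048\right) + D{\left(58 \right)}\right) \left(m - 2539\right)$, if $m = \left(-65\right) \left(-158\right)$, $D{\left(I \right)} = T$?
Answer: $-166734477 + 7731 i \sqrt{37} \approx -1.6673 \cdot 10^{8} + 47026.0 i$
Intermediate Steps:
$T = i \sqrt{37}$ ($T = \sqrt{\left(2 + 0\right) - 39} = \sqrt{2 - 39} = \sqrt{-37} = i \sqrt{37} \approx 6.0828 i$)
$D{\left(I \right)} = i \sqrt{37}$
$m = 10270$
$\left(\left(B - 6048\right) + D{\left(58 \right)}\right) \left(m - 2539\right) = \left(\left(-15519 - 6048\right) + i \sqrt{37}\right) \left(10270 - 2539\right) = \left(-21567 + i \sqrt{37}\right) 7731 = -166734477 + 7731 i \sqrt{37}$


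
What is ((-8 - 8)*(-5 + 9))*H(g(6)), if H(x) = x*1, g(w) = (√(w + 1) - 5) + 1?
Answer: 256 - 64*√7 ≈ 86.672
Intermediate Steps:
g(w) = -4 + √(1 + w) (g(w) = (√(1 + w) - 5) + 1 = (-5 + √(1 + w)) + 1 = -4 + √(1 + w))
H(x) = x
((-8 - 8)*(-5 + 9))*H(g(6)) = ((-8 - 8)*(-5 + 9))*(-4 + √(1 + 6)) = (-16*4)*(-4 + √7) = -64*(-4 + √7) = 256 - 64*√7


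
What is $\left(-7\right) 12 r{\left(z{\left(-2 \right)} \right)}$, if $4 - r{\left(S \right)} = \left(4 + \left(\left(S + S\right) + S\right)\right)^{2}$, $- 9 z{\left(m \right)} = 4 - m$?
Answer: $0$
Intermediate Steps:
$z{\left(m \right)} = - \frac{4}{9} + \frac{m}{9}$ ($z{\left(m \right)} = - \frac{4 - m}{9} = - \frac{4}{9} + \frac{m}{9}$)
$r{\left(S \right)} = 4 - \left(4 + 3 S\right)^{2}$ ($r{\left(S \right)} = 4 - \left(4 + \left(\left(S + S\right) + S\right)\right)^{2} = 4 - \left(4 + \left(2 S + S\right)\right)^{2} = 4 - \left(4 + 3 S\right)^{2}$)
$\left(-7\right) 12 r{\left(z{\left(-2 \right)} \right)} = \left(-7\right) 12 \left(4 - \left(4 + 3 \left(- \frac{4}{9} + \frac{1}{9} \left(-2\right)\right)\right)^{2}\right) = - 84 \left(4 - \left(4 + 3 \left(- \frac{4}{9} - \frac{2}{9}\right)\right)^{2}\right) = - 84 \left(4 - \left(4 + 3 \left(- \frac{2}{3}\right)\right)^{2}\right) = - 84 \left(4 - \left(4 - 2\right)^{2}\right) = - 84 \left(4 - 2^{2}\right) = - 84 \left(4 - 4\right) = \left(-84\right) 0 = 0$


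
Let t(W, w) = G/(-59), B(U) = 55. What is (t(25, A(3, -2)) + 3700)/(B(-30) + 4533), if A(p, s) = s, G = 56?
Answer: 54561/67673 ≈ 0.80624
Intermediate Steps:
t(W, w) = -56/59 (t(W, w) = 56/(-59) = 56*(-1/59) = -56/59)
(t(25, A(3, -2)) + 3700)/(B(-30) + 4533) = (-56/59 + 3700)/(55 + 4533) = (218244/59)/4588 = (218244/59)*(1/4588) = 54561/67673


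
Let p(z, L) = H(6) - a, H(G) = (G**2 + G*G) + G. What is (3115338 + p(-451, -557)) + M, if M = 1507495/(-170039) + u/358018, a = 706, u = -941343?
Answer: 8244068330642571/2646827074 ≈ 3.1147e+6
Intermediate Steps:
H(G) = G + 2*G**2 (H(G) = (G**2 + G**2) + G = 2*G**2 + G = G + 2*G**2)
M = -30425015969/2646827074 (M = 1507495/(-170039) - 941343/358018 = 1507495*(-1/170039) - 941343*1/358018 = -1507495/170039 - 941343/358018 = -30425015969/2646827074 ≈ -11.495)
p(z, L) = -628 (p(z, L) = 6*(1 + 2*6) - 1*706 = 6*(1 + 12) - 706 = 6*13 - 706 = 78 - 706 = -628)
(3115338 + p(-451, -557)) + M = (3115338 - 628) - 30425015969/2646827074 = 3114710 - 30425015969/2646827074 = 8244068330642571/2646827074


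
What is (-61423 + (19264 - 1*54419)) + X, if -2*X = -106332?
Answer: -43412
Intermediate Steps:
X = 53166 (X = -½*(-106332) = 53166)
(-61423 + (19264 - 1*54419)) + X = (-61423 + (19264 - 1*54419)) + 53166 = (-61423 + (19264 - 54419)) + 53166 = (-61423 - 35155) + 53166 = -96578 + 53166 = -43412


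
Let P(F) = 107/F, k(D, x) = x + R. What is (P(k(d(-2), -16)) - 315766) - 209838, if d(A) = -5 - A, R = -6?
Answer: -11563395/22 ≈ -5.2561e+5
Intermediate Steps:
k(D, x) = -6 + x (k(D, x) = x - 6 = -6 + x)
(P(k(d(-2), -16)) - 315766) - 209838 = (107/(-6 - 16) - 315766) - 209838 = (107/(-22) - 315766) - 209838 = (107*(-1/22) - 315766) - 209838 = (-107/22 - 315766) - 209838 = -6946959/22 - 209838 = -11563395/22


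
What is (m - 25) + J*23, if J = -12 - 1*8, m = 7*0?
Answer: -485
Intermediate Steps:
m = 0
J = -20 (J = -12 - 8 = -20)
(m - 25) + J*23 = (0 - 25) - 20*23 = -25 - 460 = -485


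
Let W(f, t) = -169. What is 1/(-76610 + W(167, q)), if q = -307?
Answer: -1/76779 ≈ -1.3024e-5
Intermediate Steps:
1/(-76610 + W(167, q)) = 1/(-76610 - 169) = 1/(-76779) = -1/76779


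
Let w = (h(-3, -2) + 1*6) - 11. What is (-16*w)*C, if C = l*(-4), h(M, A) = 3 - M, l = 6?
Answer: 384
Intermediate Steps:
w = 1 (w = ((3 - 1*(-3)) + 1*6) - 11 = ((3 + 3) + 6) - 11 = (6 + 6) - 11 = 12 - 11 = 1)
C = -24 (C = 6*(-4) = -24)
(-16*w)*C = -16*1*(-24) = -16*(-24) = 384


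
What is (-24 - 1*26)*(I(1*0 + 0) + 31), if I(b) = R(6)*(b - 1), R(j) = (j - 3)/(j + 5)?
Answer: -16900/11 ≈ -1536.4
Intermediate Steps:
R(j) = (-3 + j)/(5 + j)
I(b) = -3/11 + 3*b/11 (I(b) = ((-3 + 6)/(5 + 6))*(b - 1) = (3/11)*(-1 + b) = ((1/11)*3)*(-1 + b) = 3*(-1 + b)/11 = -3/11 + 3*b/11)
(-24 - 1*26)*(I(1*0 + 0) + 31) = (-24 - 1*26)*((-3/11 + 3*(1*0 + 0)/11) + 31) = (-24 - 26)*((-3/11 + 3*(0 + 0)/11) + 31) = -50*((-3/11 + (3/11)*0) + 31) = -50*((-3/11 + 0) + 31) = -50*(-3/11 + 31) = -50*338/11 = -16900/11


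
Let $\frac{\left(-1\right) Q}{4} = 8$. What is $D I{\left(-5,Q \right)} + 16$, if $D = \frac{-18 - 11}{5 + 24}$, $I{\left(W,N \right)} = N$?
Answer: $48$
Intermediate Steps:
$Q = -32$ ($Q = \left(-4\right) 8 = -32$)
$D = -1$ ($D = - \frac{29}{29} = \left(-29\right) \frac{1}{29} = -1$)
$D I{\left(-5,Q \right)} + 16 = \left(-1\right) \left(-32\right) + 16 = 32 + 16 = 48$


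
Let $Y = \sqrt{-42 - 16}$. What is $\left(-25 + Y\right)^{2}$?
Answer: $\left(25 - i \sqrt{58}\right)^{2} \approx 567.0 - 380.79 i$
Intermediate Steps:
$Y = i \sqrt{58}$ ($Y = \sqrt{-58} = i \sqrt{58} \approx 7.6158 i$)
$\left(-25 + Y\right)^{2} = \left(-25 + i \sqrt{58}\right)^{2}$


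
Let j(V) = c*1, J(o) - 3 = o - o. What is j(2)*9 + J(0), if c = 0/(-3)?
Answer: 3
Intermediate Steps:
J(o) = 3 (J(o) = 3 + (o - o) = 3 + 0 = 3)
c = 0 (c = 0*(-1/3) = 0)
j(V) = 0 (j(V) = 0*1 = 0)
j(2)*9 + J(0) = 0*9 + 3 = 0 + 3 = 3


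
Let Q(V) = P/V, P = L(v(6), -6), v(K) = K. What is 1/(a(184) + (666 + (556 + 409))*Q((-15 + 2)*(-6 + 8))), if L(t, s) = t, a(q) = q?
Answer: -13/2501 ≈ -0.0051979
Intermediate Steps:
P = 6
Q(V) = 6/V
1/(a(184) + (666 + (556 + 409))*Q((-15 + 2)*(-6 + 8))) = 1/(184 + (666 + (556 + 409))*(6/(((-15 + 2)*(-6 + 8))))) = 1/(184 + (666 + 965)*(6/((-13*2)))) = 1/(184 + 1631*(6/(-26))) = 1/(184 + 1631*(6*(-1/26))) = 1/(184 + 1631*(-3/13)) = 1/(184 - 4893/13) = 1/(-2501/13) = -13/2501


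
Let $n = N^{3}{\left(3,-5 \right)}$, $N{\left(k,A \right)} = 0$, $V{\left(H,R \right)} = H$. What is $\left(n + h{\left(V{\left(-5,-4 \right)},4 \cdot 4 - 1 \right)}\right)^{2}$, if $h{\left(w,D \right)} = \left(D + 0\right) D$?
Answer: $50625$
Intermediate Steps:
$h{\left(w,D \right)} = D^{2}$ ($h{\left(w,D \right)} = D D = D^{2}$)
$n = 0$ ($n = 0^{3} = 0$)
$\left(n + h{\left(V{\left(-5,-4 \right)},4 \cdot 4 - 1 \right)}\right)^{2} = \left(0 + \left(4 \cdot 4 - 1\right)^{2}\right)^{2} = \left(0 + \left(16 - 1\right)^{2}\right)^{2} = \left(0 + 15^{2}\right)^{2} = \left(0 + 225\right)^{2} = 225^{2} = 50625$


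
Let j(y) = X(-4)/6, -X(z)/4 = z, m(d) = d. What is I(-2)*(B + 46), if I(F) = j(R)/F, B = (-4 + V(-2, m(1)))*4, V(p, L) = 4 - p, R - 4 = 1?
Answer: -72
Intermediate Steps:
R = 5 (R = 4 + 1 = 5)
X(z) = -4*z
B = 8 (B = (-4 + (4 - 1*(-2)))*4 = (-4 + (4 + 2))*4 = (-4 + 6)*4 = 2*4 = 8)
j(y) = 8/3 (j(y) = -4*(-4)/6 = 16*(⅙) = 8/3)
I(F) = 8/(3*F)
I(-2)*(B + 46) = ((8/3)/(-2))*(8 + 46) = ((8/3)*(-½))*54 = -4/3*54 = -72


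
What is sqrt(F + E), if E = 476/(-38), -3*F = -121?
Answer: sqrt(90345)/57 ≈ 5.2732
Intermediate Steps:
F = 121/3 (F = -1/3*(-121) = 121/3 ≈ 40.333)
E = -238/19 (E = 476*(-1/38) = -238/19 ≈ -12.526)
sqrt(F + E) = sqrt(121/3 - 238/19) = sqrt(1585/57) = sqrt(90345)/57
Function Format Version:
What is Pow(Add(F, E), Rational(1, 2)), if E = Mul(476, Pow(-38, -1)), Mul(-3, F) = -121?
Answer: Mul(Rational(1, 57), Pow(90345, Rational(1, 2))) ≈ 5.2732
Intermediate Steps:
F = Rational(121, 3) (F = Mul(Rational(-1, 3), -121) = Rational(121, 3) ≈ 40.333)
E = Rational(-238, 19) (E = Mul(476, Rational(-1, 38)) = Rational(-238, 19) ≈ -12.526)
Pow(Add(F, E), Rational(1, 2)) = Pow(Add(Rational(121, 3), Rational(-238, 19)), Rational(1, 2)) = Pow(Rational(1585, 57), Rational(1, 2)) = Mul(Rational(1, 57), Pow(90345, Rational(1, 2)))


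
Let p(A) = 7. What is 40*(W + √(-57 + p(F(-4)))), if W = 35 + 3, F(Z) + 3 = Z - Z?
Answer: 1520 + 200*I*√2 ≈ 1520.0 + 282.84*I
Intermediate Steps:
F(Z) = -3 (F(Z) = -3 + (Z - Z) = -3 + 0 = -3)
W = 38
40*(W + √(-57 + p(F(-4)))) = 40*(38 + √(-57 + 7)) = 40*(38 + √(-50)) = 40*(38 + 5*I*√2) = 1520 + 200*I*√2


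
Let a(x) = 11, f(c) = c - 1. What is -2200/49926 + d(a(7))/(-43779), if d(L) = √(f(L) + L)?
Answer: -1100/24963 - √21/43779 ≈ -0.044170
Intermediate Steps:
f(c) = -1 + c
d(L) = √(-1 + 2*L) (d(L) = √((-1 + L) + L) = √(-1 + 2*L))
-2200/49926 + d(a(7))/(-43779) = -2200/49926 + √(-1 + 2*11)/(-43779) = -2200*1/49926 + √(-1 + 22)*(-1/43779) = -1100/24963 + √21*(-1/43779) = -1100/24963 - √21/43779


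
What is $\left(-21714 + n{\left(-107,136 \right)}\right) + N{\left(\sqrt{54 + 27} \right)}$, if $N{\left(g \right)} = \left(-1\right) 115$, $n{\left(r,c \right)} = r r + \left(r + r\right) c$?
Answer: $-39484$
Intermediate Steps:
$n{\left(r,c \right)} = r^{2} + 2 c r$ ($n{\left(r,c \right)} = r^{2} + 2 r c = r^{2} + 2 c r$)
$N{\left(g \right)} = -115$
$\left(-21714 + n{\left(-107,136 \right)}\right) + N{\left(\sqrt{54 + 27} \right)} = \left(-21714 - 107 \left(-107 + 2 \cdot 136\right)\right) - 115 = \left(-21714 - 107 \left(-107 + 272\right)\right) - 115 = \left(-21714 - 17655\right) - 115 = -39369 - 115 = -39484$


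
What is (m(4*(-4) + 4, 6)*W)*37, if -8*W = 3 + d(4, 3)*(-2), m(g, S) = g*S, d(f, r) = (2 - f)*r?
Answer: 4995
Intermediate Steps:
d(f, r) = r*(2 - f)
m(g, S) = S*g
W = -15/8 (W = -(3 + (3*(2 - 1*4))*(-2))/8 = -(3 + (3*(2 - 4))*(-2))/8 = -(3 + (3*(-2))*(-2))/8 = -(3 - 6*(-2))/8 = -(3 + 12)/8 = -1/8*15 = -15/8 ≈ -1.8750)
(m(4*(-4) + 4, 6)*W)*37 = ((6*(4*(-4) + 4))*(-15/8))*37 = ((6*(-16 + 4))*(-15/8))*37 = ((6*(-12))*(-15/8))*37 = -72*(-15/8)*37 = 135*37 = 4995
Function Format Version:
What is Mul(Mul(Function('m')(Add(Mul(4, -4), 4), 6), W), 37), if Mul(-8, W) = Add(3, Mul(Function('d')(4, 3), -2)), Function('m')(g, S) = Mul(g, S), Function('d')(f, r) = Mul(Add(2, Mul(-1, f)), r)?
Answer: 4995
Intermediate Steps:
Function('d')(f, r) = Mul(r, Add(2, Mul(-1, f)))
Function('m')(g, S) = Mul(S, g)
W = Rational(-15, 8) (W = Mul(Rational(-1, 8), Add(3, Mul(Mul(3, Add(2, Mul(-1, 4))), -2))) = Mul(Rational(-1, 8), Add(3, Mul(Mul(3, Add(2, -4)), -2))) = Mul(Rational(-1, 8), Add(3, Mul(Mul(3, -2), -2))) = Mul(Rational(-1, 8), Add(3, Mul(-6, -2))) = Mul(Rational(-1, 8), Add(3, 12)) = Mul(Rational(-1, 8), 15) = Rational(-15, 8) ≈ -1.8750)
Mul(Mul(Function('m')(Add(Mul(4, -4), 4), 6), W), 37) = Mul(Mul(Mul(6, Add(Mul(4, -4), 4)), Rational(-15, 8)), 37) = Mul(Mul(Mul(6, Add(-16, 4)), Rational(-15, 8)), 37) = Mul(Mul(Mul(6, -12), Rational(-15, 8)), 37) = Mul(Mul(-72, Rational(-15, 8)), 37) = Mul(135, 37) = 4995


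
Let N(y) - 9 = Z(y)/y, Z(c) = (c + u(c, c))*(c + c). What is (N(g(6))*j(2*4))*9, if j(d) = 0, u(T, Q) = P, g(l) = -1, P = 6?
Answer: 0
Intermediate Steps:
u(T, Q) = 6
Z(c) = 2*c*(6 + c) (Z(c) = (c + 6)*(c + c) = (6 + c)*(2*c) = 2*c*(6 + c))
N(y) = 21 + 2*y (N(y) = 9 + (2*y*(6 + y))/y = 9 + (12 + 2*y) = 21 + 2*y)
(N(g(6))*j(2*4))*9 = ((21 + 2*(-1))*0)*9 = ((21 - 2)*0)*9 = (19*0)*9 = 0*9 = 0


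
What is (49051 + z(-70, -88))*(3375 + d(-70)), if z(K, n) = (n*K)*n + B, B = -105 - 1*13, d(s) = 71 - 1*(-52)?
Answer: -1725028206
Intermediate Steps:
d(s) = 123 (d(s) = 71 + 52 = 123)
B = -118 (B = -105 - 13 = -118)
z(K, n) = -118 + K*n² (z(K, n) = (n*K)*n - 118 = (K*n)*n - 118 = K*n² - 118 = -118 + K*n²)
(49051 + z(-70, -88))*(3375 + d(-70)) = (49051 + (-118 - 70*(-88)²))*(3375 + 123) = (49051 + (-118 - 70*7744))*3498 = (49051 + (-118 - 542080))*3498 = (49051 - 542198)*3498 = -493147*3498 = -1725028206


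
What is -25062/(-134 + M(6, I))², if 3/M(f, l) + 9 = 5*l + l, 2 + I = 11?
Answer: -5638950/4036081 ≈ -1.3971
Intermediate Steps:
I = 9 (I = -2 + 11 = 9)
M(f, l) = 3/(-9 + 6*l) (M(f, l) = 3/(-9 + (5*l + l)) = 3/(-9 + 6*l))
-25062/(-134 + M(6, I))² = -25062/(-134 + 1/(-3 + 2*9))² = -25062/(-134 + 1/(-3 + 18))² = -25062/(-134 + 1/15)² = -25062/((-2009/15)²) = -25062/4036081/225 = -25062*225/4036081 = -5638950/4036081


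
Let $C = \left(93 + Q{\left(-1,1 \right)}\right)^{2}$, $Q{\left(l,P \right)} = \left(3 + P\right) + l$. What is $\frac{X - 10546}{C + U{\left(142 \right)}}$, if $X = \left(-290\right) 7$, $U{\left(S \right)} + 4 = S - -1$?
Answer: $- \frac{12576}{9355} \approx -1.3443$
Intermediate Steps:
$Q{\left(l,P \right)} = 3 + P + l$
$C = 9216$ ($C = \left(93 + \left(3 + 1 - 1\right)\right)^{2} = \left(93 + 3\right)^{2} = 96^{2} = 9216$)
$U{\left(S \right)} = -3 + S$ ($U{\left(S \right)} = -4 + \left(S - -1\right) = -4 + \left(S + 1\right) = -4 + \left(1 + S\right) = -3 + S$)
$X = -2030$
$\frac{X - 10546}{C + U{\left(142 \right)}} = \frac{-2030 - 10546}{9216 + \left(-3 + 142\right)} = - \frac{12576}{9216 + 139} = - \frac{12576}{9355}$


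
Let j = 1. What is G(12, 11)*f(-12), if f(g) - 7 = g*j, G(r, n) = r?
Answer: -60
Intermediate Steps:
f(g) = 7 + g (f(g) = 7 + g*1 = 7 + g)
G(12, 11)*f(-12) = 12*(7 - 12) = 12*(-5) = -60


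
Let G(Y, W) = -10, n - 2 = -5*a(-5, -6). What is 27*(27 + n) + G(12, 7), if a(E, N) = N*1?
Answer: 1583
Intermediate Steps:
a(E, N) = N
n = 32 (n = 2 - 5*(-6) = 2 + 30 = 32)
27*(27 + n) + G(12, 7) = 27*(27 + 32) - 10 = 27*59 - 10 = 1593 - 10 = 1583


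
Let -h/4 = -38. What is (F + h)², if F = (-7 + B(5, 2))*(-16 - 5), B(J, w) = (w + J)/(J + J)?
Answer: 8082649/100 ≈ 80827.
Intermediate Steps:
B(J, w) = (J + w)/(2*J) (B(J, w) = (J + w)/((2*J)) = (J + w)*(1/(2*J)) = (J + w)/(2*J))
h = 152 (h = -4*(-38) = 152)
F = 1323/10 (F = (-7 + (½)*(5 + 2)/5)*(-16 - 5) = (-7 + (½)*(⅕)*7)*(-21) = (-7 + 7/10)*(-21) = -63/10*(-21) = 1323/10 ≈ 132.30)
(F + h)² = (1323/10 + 152)² = (2843/10)² = 8082649/100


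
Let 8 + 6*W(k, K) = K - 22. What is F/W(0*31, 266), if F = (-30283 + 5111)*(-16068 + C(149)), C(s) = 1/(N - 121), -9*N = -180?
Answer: 61276287702/5959 ≈ 1.0283e+7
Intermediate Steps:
N = 20 (N = -⅑*(-180) = 20)
C(s) = -1/101 (C(s) = 1/(20 - 121) = 1/(-101) = -1/101)
W(k, K) = -5 + K/6 (W(k, K) = -4/3 + (K - 22)/6 = -4/3 + (-22 + K)/6 = -4/3 + (-11/3 + K/6) = -5 + K/6)
F = 40850858468/101 (F = (-30283 + 5111)*(-16068 - 1/101) = -25172*(-1622869/101) = 40850858468/101 ≈ 4.0446e+8)
F/W(0*31, 266) = 40850858468/(101*(-5 + (⅙)*266)) = 40850858468/(101*(-5 + 133/3)) = 40850858468/(101*(118/3)) = (40850858468/101)*(3/118) = 61276287702/5959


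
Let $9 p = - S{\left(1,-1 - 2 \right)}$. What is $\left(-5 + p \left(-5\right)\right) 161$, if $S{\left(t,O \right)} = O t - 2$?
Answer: $- \frac{11270}{9} \approx -1252.2$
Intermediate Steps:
$S{\left(t,O \right)} = -2 + O t$
$p = \frac{5}{9}$ ($p = \frac{\left(-1\right) \left(-2 + \left(-1 - 2\right) 1\right)}{9} = \frac{\left(-1\right) \left(-2 - 3\right)}{9} = \frac{\left(-1\right) \left(-5\right)}{9} = \frac{1}{9} \cdot 5 = \frac{5}{9} \approx 0.55556$)
$\left(-5 + p \left(-5\right)\right) 161 = \left(-5 + \frac{5}{9} \left(-5\right)\right) 161 = \left(-5 - \frac{25}{9}\right) 161 = \left(- \frac{70}{9}\right) 161 = - \frac{11270}{9}$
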